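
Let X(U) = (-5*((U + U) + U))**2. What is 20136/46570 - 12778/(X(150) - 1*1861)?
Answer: 50652977722/117836979115 ≈ 0.42986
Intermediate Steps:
X(U) = 225*U**2 (X(U) = (-5*(2*U + U))**2 = (-15*U)**2 = 225*U**2)
20136/46570 - 12778/(X(150) - 1*1861) = 20136/46570 - 12778/(225*150**2 - 1*1861) = 20136*(1/46570) - 12778/(225*22500 - 1861) = 10068/23285 - 12778/(5062500 - 1861) = 10068/23285 - 12778/5060639 = 50652977722/117836979115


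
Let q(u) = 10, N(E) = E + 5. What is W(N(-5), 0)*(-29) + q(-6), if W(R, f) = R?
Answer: 10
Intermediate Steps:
N(E) = 5 + E
W(N(-5), 0)*(-29) + q(-6) = (5 - 5)*(-29) + 10 = 0*(-29) + 10 = 0 + 10 = 10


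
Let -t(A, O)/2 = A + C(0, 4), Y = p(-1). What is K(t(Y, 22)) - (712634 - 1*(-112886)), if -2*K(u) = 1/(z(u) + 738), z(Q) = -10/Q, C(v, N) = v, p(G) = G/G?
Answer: -1226722721/1486 ≈ -8.2552e+5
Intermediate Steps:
p(G) = 1
Y = 1
t(A, O) = -2*A (t(A, O) = -2*(A + 0) = -2*A)
K(u) = -1/(2*(738 - 10/u)) (K(u) = -1/(2*(-10/u + 738)) = -1/(2*(738 - 10/u)))
K(t(Y, 22)) - (712634 - 1*(-112886)) = -(-2*1)/(-20 + 1476*(-2*1)) - (712634 - 1*(-112886)) = -1*(-2)/(-20 + 1476*(-2)) - (712634 + 112886) = -1*(-2)/(-20 - 2952) - 1*825520 = -1*(-2)/(-2972) - 825520 = -1*(-2)*(-1/2972) - 825520 = -1/1486 - 825520 = -1226722721/1486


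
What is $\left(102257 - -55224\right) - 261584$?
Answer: $-104103$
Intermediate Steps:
$\left(102257 - -55224\right) - 261584 = \left(102257 + 55224\right) - 261584 = 157481 - 261584 = -104103$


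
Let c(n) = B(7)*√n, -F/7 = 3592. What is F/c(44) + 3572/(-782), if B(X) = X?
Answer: -1786/391 - 1796*√11/11 ≈ -546.08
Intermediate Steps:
F = -25144 (F = -7*3592 = -25144)
c(n) = 7*√n
F/c(44) + 3572/(-782) = -25144*√11/154 + 3572/(-782) = -25144*√11/154 + 3572*(-1/782) = -25144*√11/154 - 1786/391 = -1796*√11/11 - 1786/391 = -1786/391 - 1796*√11/11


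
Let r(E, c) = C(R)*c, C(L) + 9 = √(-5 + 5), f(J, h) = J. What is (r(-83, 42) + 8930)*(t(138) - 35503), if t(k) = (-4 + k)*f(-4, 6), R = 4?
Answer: -308205528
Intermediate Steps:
C(L) = -9 (C(L) = -9 + √(-5 + 5) = -9 + √0 = -9 + 0 = -9)
r(E, c) = -9*c
t(k) = 16 - 4*k (t(k) = (-4 + k)*(-4) = 16 - 4*k)
(r(-83, 42) + 8930)*(t(138) - 35503) = (-9*42 + 8930)*((16 - 4*138) - 35503) = (-378 + 8930)*((16 - 552) - 35503) = 8552*(-536 - 35503) = 8552*(-36039) = -308205528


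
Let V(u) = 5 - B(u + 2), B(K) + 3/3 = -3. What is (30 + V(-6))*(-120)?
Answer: -4680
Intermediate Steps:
B(K) = -4 (B(K) = -1 - 3 = -4)
V(u) = 9 (V(u) = 5 - 1*(-4) = 5 + 4 = 9)
(30 + V(-6))*(-120) = (30 + 9)*(-120) = 39*(-120) = -4680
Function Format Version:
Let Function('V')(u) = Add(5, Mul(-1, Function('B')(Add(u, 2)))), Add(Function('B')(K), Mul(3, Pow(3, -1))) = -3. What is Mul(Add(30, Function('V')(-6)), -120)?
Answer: -4680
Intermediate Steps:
Function('B')(K) = -4 (Function('B')(K) = Add(-1, -3) = -4)
Function('V')(u) = 9 (Function('V')(u) = Add(5, Mul(-1, -4)) = Add(5, 4) = 9)
Mul(Add(30, Function('V')(-6)), -120) = Mul(Add(30, 9), -120) = Mul(39, -120) = -4680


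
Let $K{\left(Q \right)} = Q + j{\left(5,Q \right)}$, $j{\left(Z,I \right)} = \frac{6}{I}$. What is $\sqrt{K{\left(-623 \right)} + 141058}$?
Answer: $\frac{\sqrt{54506892377}}{623} \approx 374.75$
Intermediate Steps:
$K{\left(Q \right)} = Q + \frac{6}{Q}$
$\sqrt{K{\left(-623 \right)} + 141058} = \sqrt{\left(-623 + \frac{6}{-623}\right) + 141058} = \sqrt{\left(-623 + 6 \left(- \frac{1}{623}\right)\right) + 141058} = \sqrt{\left(-623 - \frac{6}{623}\right) + 141058} = \sqrt{- \frac{388135}{623} + 141058} = \sqrt{\frac{87490999}{623}} = \frac{\sqrt{54506892377}}{623}$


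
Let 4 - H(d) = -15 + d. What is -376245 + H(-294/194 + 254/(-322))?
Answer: -5875485456/15617 ≈ -3.7622e+5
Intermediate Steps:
H(d) = 19 - d (H(d) = 4 - (-15 + d) = 4 + (15 - d) = 19 - d)
-376245 + H(-294/194 + 254/(-322)) = -376245 + (19 - (-294/194 + 254/(-322))) = -376245 + (19 - (-294*1/194 + 254*(-1/322))) = -376245 + (19 - (-147/97 - 127/161)) = -376245 + (19 - 1*(-35986/15617)) = -376245 + (19 + 35986/15617) = -376245 + 332709/15617 = -5875485456/15617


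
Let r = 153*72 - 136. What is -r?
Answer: -10880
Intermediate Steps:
r = 10880 (r = 11016 - 136 = 10880)
-r = -1*10880 = -10880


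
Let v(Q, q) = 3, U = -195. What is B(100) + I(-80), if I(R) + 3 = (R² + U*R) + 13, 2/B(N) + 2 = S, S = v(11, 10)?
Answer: 22012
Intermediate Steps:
S = 3
B(N) = 2 (B(N) = 2/(-2 + 3) = 2/1 = 2*1 = 2)
I(R) = 10 + R² - 195*R (I(R) = -3 + ((R² - 195*R) + 13) = -3 + (13 + R² - 195*R) = 10 + R² - 195*R)
B(100) + I(-80) = 2 + (10 + (-80)² - 195*(-80)) = 2 + (10 + 6400 + 15600) = 2 + 22010 = 22012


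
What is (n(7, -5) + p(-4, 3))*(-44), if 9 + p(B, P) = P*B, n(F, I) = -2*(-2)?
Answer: 748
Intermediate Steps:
n(F, I) = 4
p(B, P) = -9 + B*P (p(B, P) = -9 + P*B = -9 + B*P)
(n(7, -5) + p(-4, 3))*(-44) = (4 + (-9 - 4*3))*(-44) = (4 + (-9 - 12))*(-44) = (4 - 21)*(-44) = -17*(-44) = 748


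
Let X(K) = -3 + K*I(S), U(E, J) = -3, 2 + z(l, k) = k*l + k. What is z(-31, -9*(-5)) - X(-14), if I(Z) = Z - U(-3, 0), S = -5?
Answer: -1377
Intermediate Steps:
z(l, k) = -2 + k + k*l (z(l, k) = -2 + (k*l + k) = -2 + (k + k*l) = -2 + k + k*l)
I(Z) = 3 + Z (I(Z) = Z - 1*(-3) = Z + 3 = 3 + Z)
X(K) = -3 - 2*K (X(K) = -3 + K*(3 - 5) = -3 + K*(-2) = -3 - 2*K)
z(-31, -9*(-5)) - X(-14) = (-2 - 9*(-5) - 9*(-5)*(-31)) - (-3 - 2*(-14)) = (-2 + 45 + 45*(-31)) - (-3 + 28) = (-2 + 45 - 1395) - 1*25 = -1352 - 25 = -1377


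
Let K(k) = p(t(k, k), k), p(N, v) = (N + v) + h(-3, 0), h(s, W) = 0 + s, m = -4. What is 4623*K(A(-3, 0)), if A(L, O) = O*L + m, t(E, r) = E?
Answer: -50853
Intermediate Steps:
h(s, W) = s
A(L, O) = -4 + L*O (A(L, O) = O*L - 4 = L*O - 4 = -4 + L*O)
p(N, v) = -3 + N + v (p(N, v) = (N + v) - 3 = -3 + N + v)
K(k) = -3 + 2*k (K(k) = -3 + k + k = -3 + 2*k)
4623*K(A(-3, 0)) = 4623*(-3 + 2*(-4 - 3*0)) = 4623*(-3 + 2*(-4 + 0)) = 4623*(-3 + 2*(-4)) = 4623*(-3 - 8) = 4623*(-11) = -50853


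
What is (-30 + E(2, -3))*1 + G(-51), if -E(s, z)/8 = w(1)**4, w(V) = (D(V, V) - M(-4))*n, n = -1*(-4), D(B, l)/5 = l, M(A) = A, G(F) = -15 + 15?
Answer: -13436958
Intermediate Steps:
G(F) = 0
D(B, l) = 5*l
n = 4
w(V) = 16 + 20*V (w(V) = (5*V - 1*(-4))*4 = (5*V + 4)*4 = (4 + 5*V)*4 = 16 + 20*V)
E(s, z) = -13436928 (E(s, z) = -8*(16 + 20*1)**4 = -8*(16 + 20)**4 = -8*36**4 = -8*1679616 = -13436928)
(-30 + E(2, -3))*1 + G(-51) = (-30 - 13436928)*1 + 0 = -13436958*1 + 0 = -13436958 + 0 = -13436958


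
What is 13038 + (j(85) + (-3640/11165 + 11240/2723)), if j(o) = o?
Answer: 11402425719/868637 ≈ 13127.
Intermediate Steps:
13038 + (j(85) + (-3640/11165 + 11240/2723)) = 13038 + (85 + (-3640/11165 + 11240/2723)) = 13038 + (85 + (-3640*1/11165 + 11240*(1/2723))) = 13038 + (85 + (-104/319 + 11240/2723)) = 13038 + (85 + 3302368/868637) = 13038 + 77136513/868637 = 11402425719/868637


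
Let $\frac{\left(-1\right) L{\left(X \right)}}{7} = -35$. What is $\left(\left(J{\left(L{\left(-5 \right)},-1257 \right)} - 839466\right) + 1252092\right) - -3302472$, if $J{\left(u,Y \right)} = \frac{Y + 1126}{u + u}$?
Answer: $\frac{1820397889}{490} \approx 3.7151 \cdot 10^{6}$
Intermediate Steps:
$L{\left(X \right)} = 245$ ($L{\left(X \right)} = \left(-7\right) \left(-35\right) = 245$)
$J{\left(u,Y \right)} = \frac{1126 + Y}{2 u}$
$\left(\left(J{\left(L{\left(-5 \right)},-1257 \right)} - 839466\right) + 1252092\right) - -3302472 = \left(\left(\frac{1126 - 1257}{2 \cdot 245} - 839466\right) + 1252092\right) - -3302472 = \left(\left(\frac{1}{2} \cdot \frac{1}{245} \left(-131\right) - 839466\right) + 1252092\right) + 3302472 = \left(\left(- \frac{131}{490} - 839466\right) + 1252092\right) + 3302472 = \left(- \frac{411338471}{490} + 1252092\right) + 3302472 = \frac{202186609}{490} + 3302472 = \frac{1820397889}{490}$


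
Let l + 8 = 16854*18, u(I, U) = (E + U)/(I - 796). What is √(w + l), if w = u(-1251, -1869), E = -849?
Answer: √1271164126822/2047 ≈ 550.79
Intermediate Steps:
u(I, U) = (-849 + U)/(-796 + I) (u(I, U) = (-849 + U)/(I - 796) = (-849 + U)/(-796 + I))
l = 303364 (l = -8 + 16854*18 = -8 + 303372 = 303364)
w = 2718/2047 (w = (-849 - 1869)/(-796 - 1251) = -2718/(-2047) = -1/2047*(-2718) = 2718/2047 ≈ 1.3278)
√(w + l) = √(2718/2047 + 303364) = √(620988826/2047) = √1271164126822/2047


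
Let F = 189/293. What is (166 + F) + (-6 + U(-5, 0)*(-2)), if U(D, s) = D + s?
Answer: 49999/293 ≈ 170.65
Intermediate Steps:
F = 189/293 (F = 189*(1/293) = 189/293 ≈ 0.64505)
(166 + F) + (-6 + U(-5, 0)*(-2)) = (166 + 189/293) + (-6 + (-5 + 0)*(-2)) = 48827/293 + (-6 - 5*(-2)) = 48827/293 + (-6 + 10) = 48827/293 + 4 = 49999/293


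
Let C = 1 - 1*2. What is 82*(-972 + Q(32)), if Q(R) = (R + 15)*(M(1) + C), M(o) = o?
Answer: -79704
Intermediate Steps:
C = -1 (C = 1 - 2 = -1)
Q(R) = 0 (Q(R) = (R + 15)*(1 - 1) = (15 + R)*0 = 0)
82*(-972 + Q(32)) = 82*(-972 + 0) = 82*(-972) = -79704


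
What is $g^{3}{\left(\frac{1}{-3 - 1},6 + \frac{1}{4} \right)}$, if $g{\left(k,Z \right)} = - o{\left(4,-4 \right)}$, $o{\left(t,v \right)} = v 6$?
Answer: $13824$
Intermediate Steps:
$o{\left(t,v \right)} = 6 v$
$g{\left(k,Z \right)} = 24$ ($g{\left(k,Z \right)} = - 6 \left(-4\right) = \left(-1\right) \left(-24\right) = 24$)
$g^{3}{\left(\frac{1}{-3 - 1},6 + \frac{1}{4} \right)} = 24^{3} = 13824$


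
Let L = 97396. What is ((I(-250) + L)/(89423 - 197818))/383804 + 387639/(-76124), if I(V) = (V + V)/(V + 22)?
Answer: -114902976561538721/22564474076021430 ≈ -5.0922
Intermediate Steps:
I(V) = 2*V/(22 + V) (I(V) = (2*V)/(22 + V) = 2*V/(22 + V))
((I(-250) + L)/(89423 - 197818))/383804 + 387639/(-76124) = ((2*(-250)/(22 - 250) + 97396)/(89423 - 197818))/383804 + 387639/(-76124) = ((2*(-250)/(-228) + 97396)/(-108395))*(1/383804) + 387639*(-1/76124) = ((2*(-250)*(-1/228) + 97396)*(-1/108395))*(1/383804) - 387639/76124 = ((125/57 + 97396)*(-1/108395))*(1/383804) - 387639/76124 = ((5551697/57)*(-1/108395))*(1/383804) - 387639/76124 = -5551697/6178515*1/383804 - 387639/76124 = -5551697/2371338771060 - 387639/76124 = -114902976561538721/22564474076021430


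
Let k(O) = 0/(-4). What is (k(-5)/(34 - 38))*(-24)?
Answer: 0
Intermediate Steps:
k(O) = 0 (k(O) = 0*(-¼) = 0)
(k(-5)/(34 - 38))*(-24) = (0/(34 - 38))*(-24) = (0/(-4))*(-24) = (0*(-¼))*(-24) = 0*(-24) = 0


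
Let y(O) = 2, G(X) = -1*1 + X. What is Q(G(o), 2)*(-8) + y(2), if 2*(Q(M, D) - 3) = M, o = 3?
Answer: -30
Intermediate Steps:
G(X) = -1 + X
Q(M, D) = 3 + M/2
Q(G(o), 2)*(-8) + y(2) = (3 + (-1 + 3)/2)*(-8) + 2 = (3 + (½)*2)*(-8) + 2 = (3 + 1)*(-8) + 2 = 4*(-8) + 2 = -32 + 2 = -30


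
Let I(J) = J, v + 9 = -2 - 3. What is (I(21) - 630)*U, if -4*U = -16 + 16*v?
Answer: -36540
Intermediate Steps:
v = -14 (v = -9 + (-2 - 3) = -9 - 5 = -14)
U = 60 (U = -(-16 + 16*(-14))/4 = -(-16 - 224)/4 = -¼*(-240) = 60)
(I(21) - 630)*U = (21 - 630)*60 = -609*60 = -36540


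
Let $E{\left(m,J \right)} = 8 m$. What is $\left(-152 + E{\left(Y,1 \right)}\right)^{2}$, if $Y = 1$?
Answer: $20736$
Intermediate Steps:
$\left(-152 + E{\left(Y,1 \right)}\right)^{2} = \left(-152 + 8 \cdot 1\right)^{2} = \left(-152 + 8\right)^{2} = \left(-144\right)^{2} = 20736$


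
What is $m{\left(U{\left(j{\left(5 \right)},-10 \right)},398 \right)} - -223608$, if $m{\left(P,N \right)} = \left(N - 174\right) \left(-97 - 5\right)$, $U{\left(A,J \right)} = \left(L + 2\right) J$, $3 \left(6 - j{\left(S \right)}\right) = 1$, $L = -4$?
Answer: $200760$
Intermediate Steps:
$j{\left(S \right)} = \frac{17}{3}$ ($j{\left(S \right)} = 6 - \frac{1}{3} = \frac{17}{3}$)
$U{\left(A,J \right)} = - 2 J$ ($U{\left(A,J \right)} = \left(-4 + 2\right) J = - 2 J$)
$m{\left(P,N \right)} = 17748 - 102 N$ ($m{\left(P,N \right)} = \left(-174 + N\right) \left(-102\right) = 17748 - 102 N$)
$m{\left(U{\left(j{\left(5 \right)},-10 \right)},398 \right)} - -223608 = \left(17748 - 40596\right) - -223608 = \left(17748 - 40596\right) + 223608 = -22848 + 223608 = 200760$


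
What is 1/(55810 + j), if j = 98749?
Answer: 1/154559 ≈ 6.4700e-6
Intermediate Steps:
1/(55810 + j) = 1/(55810 + 98749) = 1/154559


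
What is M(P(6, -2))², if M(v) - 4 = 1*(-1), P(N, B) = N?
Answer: 9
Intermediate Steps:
M(v) = 3 (M(v) = 4 + 1*(-1) = 4 - 1 = 3)
M(P(6, -2))² = 3² = 9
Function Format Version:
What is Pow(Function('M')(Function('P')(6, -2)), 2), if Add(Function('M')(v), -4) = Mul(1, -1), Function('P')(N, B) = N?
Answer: 9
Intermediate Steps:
Function('M')(v) = 3 (Function('M')(v) = Add(4, Mul(1, -1)) = Add(4, -1) = 3)
Pow(Function('M')(Function('P')(6, -2)), 2) = Pow(3, 2) = 9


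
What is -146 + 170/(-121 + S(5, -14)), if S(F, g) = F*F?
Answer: -7093/48 ≈ -147.77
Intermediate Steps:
S(F, g) = F**2
-146 + 170/(-121 + S(5, -14)) = -146 + 170/(-121 + 5**2) = -146 + 170/(-121 + 25) = -146 + 170/(-96) = -146 + 170*(-1/96) = -146 - 85/48 = -7093/48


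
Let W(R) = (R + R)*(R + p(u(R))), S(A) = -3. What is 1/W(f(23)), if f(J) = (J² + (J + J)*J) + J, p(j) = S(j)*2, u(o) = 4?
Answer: 1/5164880 ≈ 1.9362e-7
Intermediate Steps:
p(j) = -6 (p(j) = -3*2 = -6)
f(J) = J + 3*J² (f(J) = (J² + (2*J)*J) + J = (J² + 2*J²) + J = 3*J² + J = J + 3*J²)
W(R) = 2*R*(-6 + R) (W(R) = (R + R)*(R - 6) = (2*R)*(-6 + R) = 2*R*(-6 + R))
1/W(f(23)) = 1/(2*(23*(1 + 3*23))*(-6 + 23*(1 + 3*23))) = 1/(2*(23*(1 + 69))*(-6 + 23*(1 + 69))) = 1/(2*(23*70)*(-6 + 23*70)) = 1/(2*1610*(-6 + 1610)) = 1/(2*1610*1604) = 1/5164880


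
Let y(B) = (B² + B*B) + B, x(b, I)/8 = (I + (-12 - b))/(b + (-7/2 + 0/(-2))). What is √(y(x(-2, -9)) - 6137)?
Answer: I*√554401/11 ≈ 67.689*I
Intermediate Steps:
x(b, I) = 8*(-12 + I - b)/(-7/2 + b) (x(b, I) = 8*((I + (-12 - b))/(b + (-7/2 + 0/(-2)))) = 8*((-12 + I - b)/(b + (-7*½ + 0*(-½)))) = 8*((-12 + I - b)/(b + (-7/2 + 0))) = 8*((-12 + I - b)/(b - 7/2)) = 8*((-12 + I - b)/(-7/2 + b)) = 8*(-12 + I - b)/(-7/2 + b))
y(B) = B + 2*B² (y(B) = (B² + B²) + B = 2*B² + B = B + 2*B²)
√(y(x(-2, -9)) - 6137) = √((16*(-12 - 9 - 1*(-2))/(-7 + 2*(-2)))*(1 + 2*(16*(-12 - 9 - 1*(-2))/(-7 + 2*(-2)))) - 6137) = √((16*(-12 - 9 + 2)/(-7 - 4))*(1 + 2*(16*(-12 - 9 + 2)/(-7 - 4))) - 6137) = √((16*(-19)/(-11))*(1 + 2*(16*(-19)/(-11))) - 6137) = √((16*(-1/11)*(-19))*(1 + 2*(16*(-1/11)*(-19))) - 6137) = √(304*(1 + 2*(304/11))/11 - 6137) = √(304*(1 + 608/11)/11 - 6137) = √((304/11)*(619/11) - 6137) = √(188176/121 - 6137) = √(-554401/121) = I*√554401/11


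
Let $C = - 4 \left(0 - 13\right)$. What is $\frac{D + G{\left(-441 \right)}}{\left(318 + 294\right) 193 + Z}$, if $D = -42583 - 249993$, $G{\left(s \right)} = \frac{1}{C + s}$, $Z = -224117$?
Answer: $\frac{113812065}{41234389} \approx 2.7601$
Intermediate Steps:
$C = 52$ ($C = \left(-4\right) \left(-13\right) = 52$)
$G{\left(s \right)} = \frac{1}{52 + s}$
$D = -292576$
$\frac{D + G{\left(-441 \right)}}{\left(318 + 294\right) 193 + Z} = \frac{-292576 + \frac{1}{52 - 441}}{\left(318 + 294\right) 193 - 224117} = \frac{-292576 + \frac{1}{-389}}{612 \cdot 193 - 224117} = \frac{-292576 - \frac{1}{389}}{118116 - 224117} = - \frac{113812065}{389 \left(-106001\right)} = \left(- \frac{113812065}{389}\right) \left(- \frac{1}{106001}\right) = \frac{113812065}{41234389}$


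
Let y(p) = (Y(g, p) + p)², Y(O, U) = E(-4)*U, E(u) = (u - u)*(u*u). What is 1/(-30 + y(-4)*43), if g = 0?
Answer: 1/658 ≈ 0.0015198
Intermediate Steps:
E(u) = 0 (E(u) = 0*u² = 0)
Y(O, U) = 0 (Y(O, U) = 0*U = 0)
y(p) = p² (y(p) = (0 + p)² = p²)
1/(-30 + y(-4)*43) = 1/(-30 + (-4)²*43) = 1/(-30 + 16*43) = 1/(-30 + 688) = 1/658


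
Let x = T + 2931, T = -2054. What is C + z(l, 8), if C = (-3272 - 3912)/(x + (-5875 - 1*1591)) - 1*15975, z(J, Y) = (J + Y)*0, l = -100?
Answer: -105252091/6589 ≈ -15974.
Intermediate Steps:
z(J, Y) = 0
x = 877 (x = -2054 + 2931 = 877)
C = -105252091/6589 (C = (-3272 - 3912)/(877 + (-5875 - 1*1591)) - 1*15975 = -7184/(877 + (-5875 - 1591)) - 15975 = -7184/(877 - 7466) - 15975 = -7184/(-6589) - 15975 = -7184*(-1/6589) - 15975 = 7184/6589 - 15975 = -105252091/6589 ≈ -15974.)
C + z(l, 8) = -105252091/6589 + 0 = -105252091/6589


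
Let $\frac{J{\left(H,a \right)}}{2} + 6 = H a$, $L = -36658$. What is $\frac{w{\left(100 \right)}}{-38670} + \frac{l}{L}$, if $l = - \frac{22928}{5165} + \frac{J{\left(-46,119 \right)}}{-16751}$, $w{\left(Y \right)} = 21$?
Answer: $- \frac{1798033227657}{4088205787644230} \approx -0.00043981$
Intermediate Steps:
$J{\left(H,a \right)} = -12 + 2 H a$
$l = - \frac{327458528}{86518915}$ ($l = - \frac{22928}{5165} + \frac{-12 + 2 \left(-46\right) 119}{-16751} = \left(-22928\right) \frac{1}{5165} + \left(-12 - 10948\right) \left(- \frac{1}{16751}\right) = - \frac{22928}{5165} - - \frac{10960}{16751} = - \frac{22928}{5165} + \frac{10960}{16751} = - \frac{327458528}{86518915} \approx -3.7848$)
$\frac{w{\left(100 \right)}}{-38670} + \frac{l}{L} = \frac{21}{-38670} - \frac{327458528}{86518915 \left(-36658\right)} = 21 \left(- \frac{1}{38670}\right) - - \frac{163729264}{1585805193035} = - \frac{7}{12890} + \frac{163729264}{1585805193035} = - \frac{1798033227657}{4088205787644230}$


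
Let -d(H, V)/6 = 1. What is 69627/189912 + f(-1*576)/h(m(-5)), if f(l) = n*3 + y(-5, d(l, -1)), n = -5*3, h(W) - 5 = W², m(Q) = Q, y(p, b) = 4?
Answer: -949597/949560 ≈ -1.0000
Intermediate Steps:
d(H, V) = -6 (d(H, V) = -6*1 = -6)
h(W) = 5 + W²
n = -15
f(l) = -41 (f(l) = -15*3 + 4 = -45 + 4 = -41)
69627/189912 + f(-1*576)/h(m(-5)) = 69627/189912 - 41/(5 + (-5)²) = 69627*(1/189912) - 41/(5 + 25) = 23209/63304 - 41/30 = -949597/949560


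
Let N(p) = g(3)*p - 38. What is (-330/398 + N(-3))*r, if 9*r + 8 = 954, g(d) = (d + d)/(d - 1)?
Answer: -9004028/1791 ≈ -5027.4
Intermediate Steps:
g(d) = 2*d/(-1 + d) (g(d) = (2*d)/(-1 + d) = 2*d/(-1 + d))
r = 946/9 (r = -8/9 + (⅑)*954 = -8/9 + 106 = 946/9 ≈ 105.11)
N(p) = -38 + 3*p (N(p) = (2*3/(-1 + 3))*p - 38 = (2*3/2)*p - 38 = (2*3*(½))*p - 38 = 3*p - 38 = -38 + 3*p)
(-330/398 + N(-3))*r = (-330/398 + (-38 + 3*(-3)))*(946/9) = (-330*1/398 + (-38 - 9))*(946/9) = (-165/199 - 47)*(946/9) = -9518/199*946/9 = -9004028/1791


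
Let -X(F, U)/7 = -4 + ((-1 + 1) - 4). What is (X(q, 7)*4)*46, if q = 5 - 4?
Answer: 10304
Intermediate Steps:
q = 1
X(F, U) = 56 (X(F, U) = -7*(-4 + ((-1 + 1) - 4)) = -7*(-4 + (0 - 4)) = -7*(-4 - 4) = -7*(-8) = 56)
(X(q, 7)*4)*46 = (56*4)*46 = 224*46 = 10304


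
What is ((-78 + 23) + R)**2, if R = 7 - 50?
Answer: 9604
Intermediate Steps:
R = -43
((-78 + 23) + R)**2 = ((-78 + 23) - 43)**2 = (-55 - 43)**2 = (-98)**2 = 9604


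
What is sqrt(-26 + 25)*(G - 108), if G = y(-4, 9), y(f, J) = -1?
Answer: -109*I ≈ -109.0*I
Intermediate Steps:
G = -1
sqrt(-26 + 25)*(G - 108) = sqrt(-26 + 25)*(-1 - 108) = sqrt(-1)*(-109) = I*(-109) = -109*I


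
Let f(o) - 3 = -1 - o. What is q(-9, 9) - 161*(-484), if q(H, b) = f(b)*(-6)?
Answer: 77966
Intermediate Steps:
f(o) = 2 - o (f(o) = 3 + (-1 - o) = 2 - o)
q(H, b) = -12 + 6*b (q(H, b) = (2 - b)*(-6) = -12 + 6*b)
q(-9, 9) - 161*(-484) = (-12 + 6*9) - 161*(-484) = (-12 + 54) + 77924 = 42 + 77924 = 77966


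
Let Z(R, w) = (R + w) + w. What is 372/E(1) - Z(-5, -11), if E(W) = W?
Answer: 399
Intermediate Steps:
Z(R, w) = R + 2*w
372/E(1) - Z(-5, -11) = 372/1 - (-5 + 2*(-11)) = 372*1 - (-5 - 22) = 372 - 1*(-27) = 372 + 27 = 399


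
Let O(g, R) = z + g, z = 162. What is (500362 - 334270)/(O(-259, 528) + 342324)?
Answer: 166092/342227 ≈ 0.48533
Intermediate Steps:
O(g, R) = 162 + g
(500362 - 334270)/(O(-259, 528) + 342324) = (500362 - 334270)/((162 - 259) + 342324) = 166092/(-97 + 342324) = 166092/342227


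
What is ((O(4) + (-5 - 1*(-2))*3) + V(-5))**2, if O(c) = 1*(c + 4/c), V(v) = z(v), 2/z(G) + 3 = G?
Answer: 289/16 ≈ 18.063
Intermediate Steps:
z(G) = 2/(-3 + G)
V(v) = 2/(-3 + v)
O(c) = c + 4/c
((O(4) + (-5 - 1*(-2))*3) + V(-5))**2 = (((4 + 4/4) + (-5 - 1*(-2))*3) + 2/(-3 - 5))**2 = (((4 + 4*(1/4)) + (-5 + 2)*3) + 2/(-8))**2 = (((4 + 1) - 3*3) + 2*(-1/8))**2 = ((5 - 9) - 1/4)**2 = (-4 - 1/4)**2 = (-17/4)**2 = 289/16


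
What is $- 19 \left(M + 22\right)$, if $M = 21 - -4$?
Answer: $-893$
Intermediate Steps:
$M = 25$ ($M = 21 + 4 = 25$)
$- 19 \left(M + 22\right) = - 19 \left(25 + 22\right) = \left(-19\right) 47 = -893$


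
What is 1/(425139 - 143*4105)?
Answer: -1/161876 ≈ -6.1776e-6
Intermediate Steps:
1/(425139 - 143*4105) = 1/(425139 - 587015) = 1/(-161876) = -1/161876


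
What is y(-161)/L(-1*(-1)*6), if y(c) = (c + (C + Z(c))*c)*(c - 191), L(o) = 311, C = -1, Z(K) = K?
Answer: -9124192/311 ≈ -29338.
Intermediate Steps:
y(c) = (-191 + c)*(c + c*(-1 + c)) (y(c) = (c + (-1 + c)*c)*(c - 191) = (c + c*(-1 + c))*(-191 + c) = (-191 + c)*(c + c*(-1 + c)))
y(-161)/L(-1*(-1)*6) = ((-161)²*(-191 - 161))/311 = (25921*(-352))*(1/311) = -9124192*1/311 = -9124192/311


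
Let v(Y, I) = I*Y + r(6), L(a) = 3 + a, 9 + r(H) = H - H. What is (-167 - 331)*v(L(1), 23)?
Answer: -41334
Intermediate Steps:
r(H) = -9 (r(H) = -9 + (H - H) = -9 + 0 = -9)
v(Y, I) = -9 + I*Y (v(Y, I) = I*Y - 9 = -9 + I*Y)
(-167 - 331)*v(L(1), 23) = (-167 - 331)*(-9 + 23*(3 + 1)) = -498*(-9 + 23*4) = -498*(-9 + 92) = -498*83 = -41334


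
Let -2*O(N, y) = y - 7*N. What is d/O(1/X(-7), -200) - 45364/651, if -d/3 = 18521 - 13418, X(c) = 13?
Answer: -125794694/565719 ≈ -222.36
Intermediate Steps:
d = -15309 (d = -3*(18521 - 13418) = -3*5103 = -15309)
O(N, y) = -y/2 + 7*N/2 (O(N, y) = -(y - 7*N)/2 = -y/2 + 7*N/2)
d/O(1/X(-7), -200) - 45364/651 = -15309/(-1/2*(-200) + (7/2)/13) - 45364/651 = -15309/(100 + (7/2)*(1/13)) - 45364*1/651 = -15309/(100 + 7/26) - 45364/651 = -15309/2607/26 - 45364/651 = -15309*26/2607 - 45364/651 = -132678/869 - 45364/651 = -125794694/565719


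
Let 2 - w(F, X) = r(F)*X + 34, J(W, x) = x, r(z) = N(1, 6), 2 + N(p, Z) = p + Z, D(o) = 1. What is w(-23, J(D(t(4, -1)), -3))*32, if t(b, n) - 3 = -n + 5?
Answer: -544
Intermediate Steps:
t(b, n) = 8 - n (t(b, n) = 3 + (-n + 5) = 3 + (5 - n) = 8 - n)
N(p, Z) = -2 + Z + p (N(p, Z) = -2 + (p + Z) = -2 + (Z + p) = -2 + Z + p)
r(z) = 5 (r(z) = -2 + 6 + 1 = 5)
w(F, X) = -32 - 5*X (w(F, X) = 2 - (5*X + 34) = 2 - (34 + 5*X) = 2 + (-34 - 5*X) = -32 - 5*X)
w(-23, J(D(t(4, -1)), -3))*32 = (-32 - 5*(-3))*32 = (-32 + 15)*32 = -17*32 = -544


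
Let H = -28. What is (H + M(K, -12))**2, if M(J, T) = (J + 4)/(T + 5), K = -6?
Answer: 37636/49 ≈ 768.08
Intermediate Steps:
M(J, T) = (4 + J)/(5 + T)
(H + M(K, -12))**2 = (-28 + (4 - 6)/(5 - 12))**2 = (-28 - 2/(-7))**2 = (-28 - 1/7*(-2))**2 = (-28 + 2/7)**2 = (-194/7)**2 = 37636/49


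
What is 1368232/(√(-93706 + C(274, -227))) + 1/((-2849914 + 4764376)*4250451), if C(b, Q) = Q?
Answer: 1/8137326922362 - 1368232*I*√213/4473 ≈ 1.2289e-13 - 4464.3*I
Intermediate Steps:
1368232/(√(-93706 + C(274, -227))) + 1/((-2849914 + 4764376)*4250451) = 1368232/(√(-93706 - 227)) + 1/((-2849914 + 4764376)*4250451) = 1368232/(√(-93933)) + (1/4250451)/1914462 = 1368232/((21*I*√213)) + (1/1914462)*(1/4250451) = 1368232*(-I*√213/4473) + 1/8137326922362 = -1368232*I*√213/4473 + 1/8137326922362 = 1/8137326922362 - 1368232*I*√213/4473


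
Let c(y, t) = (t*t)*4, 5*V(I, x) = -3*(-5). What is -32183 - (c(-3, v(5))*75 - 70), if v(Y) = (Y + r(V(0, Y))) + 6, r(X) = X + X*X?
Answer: -190813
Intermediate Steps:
V(I, x) = 3 (V(I, x) = (-3*(-5))/5 = (1/5)*15 = 3)
r(X) = X + X**2
v(Y) = 18 + Y (v(Y) = (Y + 3*(1 + 3)) + 6 = (Y + 3*4) + 6 = (Y + 12) + 6 = (12 + Y) + 6 = 18 + Y)
c(y, t) = 4*t**2 (c(y, t) = t**2*4 = 4*t**2)
-32183 - (c(-3, v(5))*75 - 70) = -32183 - ((4*(18 + 5)**2)*75 - 70) = -32183 - ((4*23**2)*75 - 70) = -32183 - ((4*529)*75 - 70) = -32183 - (2116*75 - 70) = -32183 - (158700 - 70) = -32183 - 1*158630 = -32183 - 158630 = -190813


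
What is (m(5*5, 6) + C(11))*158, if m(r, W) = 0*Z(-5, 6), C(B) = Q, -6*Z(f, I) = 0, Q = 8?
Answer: 1264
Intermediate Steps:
Z(f, I) = 0 (Z(f, I) = -⅙*0 = 0)
C(B) = 8
m(r, W) = 0 (m(r, W) = 0*0 = 0)
(m(5*5, 6) + C(11))*158 = (0 + 8)*158 = 8*158 = 1264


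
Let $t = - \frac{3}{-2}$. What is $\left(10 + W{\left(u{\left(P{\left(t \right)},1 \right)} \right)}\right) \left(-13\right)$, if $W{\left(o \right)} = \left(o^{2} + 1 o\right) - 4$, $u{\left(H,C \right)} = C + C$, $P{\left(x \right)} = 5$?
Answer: $-156$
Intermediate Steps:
$t = \frac{3}{2}$ ($t = \left(-3\right) \left(- \frac{1}{2}\right) = \frac{3}{2} \approx 1.5$)
$u{\left(H,C \right)} = 2 C$
$W{\left(o \right)} = -4 + o + o^{2}$ ($W{\left(o \right)} = \left(o^{2} + o\right) - 4 = \left(o + o^{2}\right) - 4 = -4 + o + o^{2}$)
$\left(10 + W{\left(u{\left(P{\left(t \right)},1 \right)} \right)}\right) \left(-13\right) = \left(10 + \left(-4 + 2 \cdot 1 + \left(2 \cdot 1\right)^{2}\right)\right) \left(-13\right) = \left(10 + \left(-4 + 2 + 2^{2}\right)\right) \left(-13\right) = \left(10 + \left(-4 + 2 + 4\right)\right) \left(-13\right) = \left(10 + 2\right) \left(-13\right) = 12 \left(-13\right) = -156$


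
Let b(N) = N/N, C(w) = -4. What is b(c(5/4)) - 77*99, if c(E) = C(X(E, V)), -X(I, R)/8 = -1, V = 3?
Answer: -7622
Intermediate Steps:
X(I, R) = 8 (X(I, R) = -8*(-1) = 8)
c(E) = -4
b(N) = 1
b(c(5/4)) - 77*99 = 1 - 77*99 = 1 - 7623 = -7622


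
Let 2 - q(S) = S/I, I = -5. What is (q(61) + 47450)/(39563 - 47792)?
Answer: -79107/13715 ≈ -5.7679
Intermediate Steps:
q(S) = 2 + S/5 (q(S) = 2 - S/(-5) = 2 - S*(-1)/5 = 2 - (-1)*S/5 = 2 + S/5)
(q(61) + 47450)/(39563 - 47792) = ((2 + (1/5)*61) + 47450)/(39563 - 47792) = ((2 + 61/5) + 47450)/(-8229) = (71/5 + 47450)*(-1/8229) = (237321/5)*(-1/8229) = -79107/13715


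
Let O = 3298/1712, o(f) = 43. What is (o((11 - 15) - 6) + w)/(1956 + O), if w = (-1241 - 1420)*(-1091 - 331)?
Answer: 647818232/335197 ≈ 1932.6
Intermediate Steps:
O = 1649/856 (O = 3298*(1/1712) = 1649/856 ≈ 1.9264)
w = 3783942 (w = -2661*(-1422) = 3783942)
(o((11 - 15) - 6) + w)/(1956 + O) = (43 + 3783942)/(1956 + 1649/856) = 3783985/(1675985/856) = 3783985*(856/1675985) = 647818232/335197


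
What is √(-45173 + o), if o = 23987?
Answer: 3*I*√2354 ≈ 145.55*I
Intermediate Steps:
√(-45173 + o) = √(-45173 + 23987) = √(-21186) = 3*I*√2354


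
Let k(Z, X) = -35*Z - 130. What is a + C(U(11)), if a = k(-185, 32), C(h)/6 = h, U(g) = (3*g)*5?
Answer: 7335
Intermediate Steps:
U(g) = 15*g
k(Z, X) = -130 - 35*Z
C(h) = 6*h
a = 6345 (a = -130 - 35*(-185) = -130 + 6475 = 6345)
a + C(U(11)) = 6345 + 6*(15*11) = 6345 + 6*165 = 6345 + 990 = 7335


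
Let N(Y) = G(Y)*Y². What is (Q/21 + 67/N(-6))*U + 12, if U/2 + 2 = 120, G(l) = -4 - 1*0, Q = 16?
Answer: 20665/252 ≈ 82.004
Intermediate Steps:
G(l) = -4 (G(l) = -4 + 0 = -4)
N(Y) = -4*Y²
U = 236 (U = -4 + 2*120 = -4 + 240 = 236)
(Q/21 + 67/N(-6))*U + 12 = (16/21 + 67/((-4*(-6)²)))*236 + 12 = (16*(1/21) + 67/((-4*36)))*236 + 12 = (16/21 + 67/(-144))*236 + 12 = (16/21 + 67*(-1/144))*236 + 12 = (16/21 - 67/144)*236 + 12 = (299/1008)*236 + 12 = 17641/252 + 12 = 20665/252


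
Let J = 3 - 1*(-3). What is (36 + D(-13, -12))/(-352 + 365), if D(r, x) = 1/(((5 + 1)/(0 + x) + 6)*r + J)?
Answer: 4714/1703 ≈ 2.7681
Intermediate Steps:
J = 6 (J = 3 + 3 = 6)
D(r, x) = 1/(6 + r*(6 + 6/x)) (D(r, x) = 1/(((5 + 1)/(0 + x) + 6)*r + 6) = 1/((6/x + 6)*r + 6) = 1/((6 + 6/x)*r + 6) = 1/(r*(6 + 6/x) + 6) = 1/(6 + r*(6 + 6/x)))
(36 + D(-13, -12))/(-352 + 365) = (36 + (⅙)*(-12)/(-13 - 12 - 13*(-12)))/(-352 + 365) = (36 + (⅙)*(-12)/(-13 - 12 + 156))/13 = (36 + (⅙)*(-12)/131)*(1/13) = (36 + (⅙)*(-12)*(1/131))*(1/13) = (36 - 2/131)*(1/13) = (4714/131)*(1/13) = 4714/1703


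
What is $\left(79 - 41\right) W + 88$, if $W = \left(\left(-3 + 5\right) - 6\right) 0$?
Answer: $88$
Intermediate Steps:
$W = 0$ ($W = \left(2 - 6\right) 0 = \left(-4\right) 0 = 0$)
$\left(79 - 41\right) W + 88 = \left(79 - 41\right) 0 + 88 = 38 \cdot 0 + 88 = 0 + 88 = 88$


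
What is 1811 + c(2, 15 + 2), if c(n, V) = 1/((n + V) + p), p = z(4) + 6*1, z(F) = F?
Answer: 52520/29 ≈ 1811.0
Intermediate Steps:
p = 10 (p = 4 + 6*1 = 4 + 6 = 10)
c(n, V) = 1/(10 + V + n) (c(n, V) = 1/((n + V) + 10) = 1/((V + n) + 10) = 1/(10 + V + n))
1811 + c(2, 15 + 2) = 1811 + 1/(10 + (15 + 2) + 2) = 1811 + 1/(10 + 17 + 2) = 1811 + 1/29 = 52520/29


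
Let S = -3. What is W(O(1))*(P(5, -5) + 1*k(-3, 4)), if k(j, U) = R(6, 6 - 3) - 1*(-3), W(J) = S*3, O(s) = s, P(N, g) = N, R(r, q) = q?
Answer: -99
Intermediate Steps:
W(J) = -9 (W(J) = -3*3 = -9)
k(j, U) = 6 (k(j, U) = (6 - 3) - 1*(-3) = 3 + 3 = 6)
W(O(1))*(P(5, -5) + 1*k(-3, 4)) = -9*(5 + 1*6) = -9*(5 + 6) = -9*11 = -99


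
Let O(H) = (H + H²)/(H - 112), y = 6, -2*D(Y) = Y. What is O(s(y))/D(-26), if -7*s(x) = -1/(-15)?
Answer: 8/1234905 ≈ 6.4782e-6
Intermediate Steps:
D(Y) = -Y/2
s(x) = -1/105 (s(x) = -(-1)/(7*(-15)) = -(-1)*(-1)/(7*15) = -⅐*1/15 = -1/105)
O(H) = (H + H²)/(-112 + H)
O(s(y))/D(-26) = (-(1 - 1/105)/(105*(-112 - 1/105)))/((-½*(-26))) = -1/105*104/105/(-11761/105)/13 = -1/105*(-105/11761)*104/105*(1/13) = (104/1234905)*(1/13) = 8/1234905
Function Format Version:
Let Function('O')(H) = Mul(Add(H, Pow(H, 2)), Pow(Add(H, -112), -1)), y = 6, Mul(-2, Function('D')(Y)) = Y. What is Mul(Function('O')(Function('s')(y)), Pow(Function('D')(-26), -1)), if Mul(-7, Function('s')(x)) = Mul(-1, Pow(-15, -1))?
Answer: Rational(8, 1234905) ≈ 6.4782e-6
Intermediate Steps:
Function('D')(Y) = Mul(Rational(-1, 2), Y)
Function('s')(x) = Rational(-1, 105) (Function('s')(x) = Mul(Rational(-1, 7), Mul(-1, Pow(-15, -1))) = Mul(Rational(-1, 7), Mul(-1, Rational(-1, 15))) = Mul(Rational(-1, 7), Rational(1, 15)) = Rational(-1, 105))
Function('O')(H) = Mul(Pow(Add(-112, H), -1), Add(H, Pow(H, 2))) (Function('O')(H) = Mul(Add(H, Pow(H, 2)), Pow(Add(-112, H), -1)) = Mul(Pow(Add(-112, H), -1), Add(H, Pow(H, 2))))
Mul(Function('O')(Function('s')(y)), Pow(Function('D')(-26), -1)) = Mul(Mul(Rational(-1, 105), Pow(Add(-112, Rational(-1, 105)), -1), Add(1, Rational(-1, 105))), Pow(Mul(Rational(-1, 2), -26), -1)) = Mul(Mul(Rational(-1, 105), Pow(Rational(-11761, 105), -1), Rational(104, 105)), Pow(13, -1)) = Mul(Mul(Rational(-1, 105), Rational(-105, 11761), Rational(104, 105)), Rational(1, 13)) = Mul(Rational(104, 1234905), Rational(1, 13)) = Rational(8, 1234905)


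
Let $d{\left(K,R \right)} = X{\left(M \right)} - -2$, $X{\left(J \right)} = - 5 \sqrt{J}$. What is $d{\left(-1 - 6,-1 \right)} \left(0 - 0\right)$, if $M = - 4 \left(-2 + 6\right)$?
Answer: $0$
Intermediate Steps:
$M = -16$ ($M = \left(-4\right) 4 = -16$)
$d{\left(K,R \right)} = 2 - 20 i$ ($d{\left(K,R \right)} = - 5 \sqrt{-16} - -2 = - 5 \cdot 4 i + 2 = - 20 i + 2 = 2 - 20 i$)
$d{\left(-1 - 6,-1 \right)} \left(0 - 0\right) = \left(2 - 20 i\right) \left(0 - 0\right) = \left(2 - 20 i\right) \left(0 + 0\right) = \left(2 - 20 i\right) 0 = 0$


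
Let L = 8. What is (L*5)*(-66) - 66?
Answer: -2706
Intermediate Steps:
(L*5)*(-66) - 66 = (8*5)*(-66) - 66 = 40*(-66) - 66 = -2640 - 66 = -2706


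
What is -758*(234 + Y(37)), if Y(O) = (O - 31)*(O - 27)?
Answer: -222852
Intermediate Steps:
Y(O) = (-31 + O)*(-27 + O)
-758*(234 + Y(37)) = -758*(234 + (837 + 37² - 58*37)) = -758*(234 + (837 + 1369 - 2146)) = -758*(234 + 60) = -758*294 = -222852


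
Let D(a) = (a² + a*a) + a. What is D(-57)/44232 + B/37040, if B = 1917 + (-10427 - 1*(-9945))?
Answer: 132477/718576 ≈ 0.18436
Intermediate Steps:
B = 1435 (B = 1917 + (-10427 + 9945) = 1917 - 482 = 1435)
D(a) = a + 2*a² (D(a) = (a² + a²) + a = 2*a² + a = a + 2*a²)
D(-57)/44232 + B/37040 = -57*(1 + 2*(-57))/44232 + 1435/37040 = -57*(1 - 114)*(1/44232) + 1435*(1/37040) = -57*(-113)*(1/44232) + 287/7408 = 6441*(1/44232) + 287/7408 = 113/776 + 287/7408 = 132477/718576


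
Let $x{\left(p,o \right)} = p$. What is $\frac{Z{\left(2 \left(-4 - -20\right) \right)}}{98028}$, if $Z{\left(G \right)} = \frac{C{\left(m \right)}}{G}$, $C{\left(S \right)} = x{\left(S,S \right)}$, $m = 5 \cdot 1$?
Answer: $\frac{5}{3136896} \approx 1.5939 \cdot 10^{-6}$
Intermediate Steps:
$m = 5$
$C{\left(S \right)} = S$
$Z{\left(G \right)} = \frac{5}{G}$
$\frac{Z{\left(2 \left(-4 - -20\right) \right)}}{98028} = \frac{5 \frac{1}{2 \left(-4 - -20\right)}}{98028} = \frac{5}{2 \left(-4 + 20\right)} \frac{1}{98028} = \frac{5}{2 \cdot 16} \cdot \frac{1}{98028} = \frac{5}{32} \cdot \frac{1}{98028} = \frac{5}{3136896}$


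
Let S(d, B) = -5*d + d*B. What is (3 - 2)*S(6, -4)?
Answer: -54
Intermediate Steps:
S(d, B) = -5*d + B*d
(3 - 2)*S(6, -4) = (3 - 2)*(6*(-5 - 4)) = 1*(6*(-9)) = 1*(-54) = -54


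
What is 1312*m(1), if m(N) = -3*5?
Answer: -19680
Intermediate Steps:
m(N) = -15
1312*m(1) = 1312*(-15) = -19680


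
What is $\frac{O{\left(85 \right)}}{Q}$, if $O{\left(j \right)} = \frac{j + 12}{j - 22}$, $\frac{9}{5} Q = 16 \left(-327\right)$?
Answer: $- \frac{97}{183120} \approx -0.00052971$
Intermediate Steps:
$Q = - \frac{8720}{3}$ ($Q = \frac{5 \cdot 16 \left(-327\right)}{9} = \frac{5}{9} \left(-5232\right) = - \frac{8720}{3} \approx -2906.7$)
$O{\left(j \right)} = \frac{12 + j}{-22 + j}$
$\frac{O{\left(85 \right)}}{Q} = \frac{\frac{1}{-22 + 85} \left(12 + 85\right)}{- \frac{8720}{3}} = \frac{1}{63} \cdot 97 \left(- \frac{3}{8720}\right) = \frac{97}{63} \left(- \frac{3}{8720}\right) = - \frac{97}{183120}$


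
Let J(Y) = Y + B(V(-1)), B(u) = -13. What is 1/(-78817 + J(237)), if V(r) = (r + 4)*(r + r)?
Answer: -1/78593 ≈ -1.2724e-5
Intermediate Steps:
V(r) = 2*r*(4 + r) (V(r) = (4 + r)*(2*r) = 2*r*(4 + r))
J(Y) = -13 + Y (J(Y) = Y - 13 = -13 + Y)
1/(-78817 + J(237)) = 1/(-78817 + (-13 + 237)) = 1/(-78817 + 224) = 1/(-78593) = -1/78593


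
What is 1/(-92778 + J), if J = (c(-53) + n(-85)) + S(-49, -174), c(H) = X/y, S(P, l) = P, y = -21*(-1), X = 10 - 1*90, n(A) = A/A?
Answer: -21/1949426 ≈ -1.0772e-5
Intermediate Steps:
n(A) = 1
X = -80 (X = 10 - 90 = -80)
y = 21
c(H) = -80/21
J = -1088/21 (J = (-80/21 + 1) - 49 = -59/21 - 49 = -1088/21 ≈ -51.810)
1/(-92778 + J) = 1/(-92778 - 1088/21) = 1/(-1949426/21) = -21/1949426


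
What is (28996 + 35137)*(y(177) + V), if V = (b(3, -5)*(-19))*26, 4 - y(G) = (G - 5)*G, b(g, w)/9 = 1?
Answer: -2237343838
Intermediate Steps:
b(g, w) = 9 (b(g, w) = 9*1 = 9)
y(G) = 4 - G*(-5 + G) (y(G) = 4 - (G - 5)*G = 4 - (-5 + G)*G = 4 - G*(-5 + G))
V = -4446 (V = (9*(-19))*26 = -171*26 = -4446)
(28996 + 35137)*(y(177) + V) = (28996 + 35137)*((4 - 1*177**2 + 5*177) - 4446) = 64133*((4 - 1*31329 + 885) - 4446) = 64133*((4 - 31329 + 885) - 4446) = 64133*(-30440 - 4446) = 64133*(-34886) = -2237343838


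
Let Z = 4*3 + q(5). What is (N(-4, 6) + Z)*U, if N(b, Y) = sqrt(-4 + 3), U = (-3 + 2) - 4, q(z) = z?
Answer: -85 - 5*I ≈ -85.0 - 5.0*I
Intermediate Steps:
U = -5 (U = -1 - 4 = -5)
N(b, Y) = I (N(b, Y) = sqrt(-1) = I)
Z = 17 (Z = 4*3 + 5 = 12 + 5 = 17)
(N(-4, 6) + Z)*U = (I + 17)*(-5) = (17 + I)*(-5) = -85 - 5*I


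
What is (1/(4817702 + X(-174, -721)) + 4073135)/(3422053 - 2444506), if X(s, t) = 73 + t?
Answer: 19620511244291/4708896686538 ≈ 4.1667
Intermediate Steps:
(1/(4817702 + X(-174, -721)) + 4073135)/(3422053 - 2444506) = (1/(4817702 + (73 - 721)) + 4073135)/(3422053 - 2444506) = (1/(4817702 - 648) + 4073135)/977547 = (1/4817054 + 4073135)*(1/977547) = (19620511244291/4817054)*(1/977547) = 19620511244291/4708896686538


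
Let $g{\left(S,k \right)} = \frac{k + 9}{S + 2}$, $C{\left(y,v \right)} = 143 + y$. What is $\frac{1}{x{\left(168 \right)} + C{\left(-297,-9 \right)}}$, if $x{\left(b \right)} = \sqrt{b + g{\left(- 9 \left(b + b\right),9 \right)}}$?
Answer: $- \frac{232694}{35581037} - \frac{\sqrt{383550729}}{35581037} \approx -0.0070902$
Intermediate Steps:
$g{\left(S,k \right)} = \frac{9 + k}{2 + S}$
$x{\left(b \right)} = \sqrt{b + \frac{18}{2 - 18 b}}$ ($x{\left(b \right)} = \sqrt{b + \frac{9 + 9}{2 - 9 \left(b + b\right)}} = \sqrt{b + \frac{1}{2 - 9 \cdot 2 b} 18} = \sqrt{b + \frac{1}{2 - 18 b} 18} = \sqrt{b + \frac{18}{2 - 18 b}}$)
$\frac{1}{x{\left(168 \right)} + C{\left(-297,-9 \right)}} = \frac{1}{\sqrt{\frac{-9 + 168 \left(-1 + 9 \cdot 168\right)}{-1 + 9 \cdot 168}} + \left(143 - 297\right)} = \frac{1}{\sqrt{\frac{-9 + 168 \left(-1 + 1512\right)}{-1 + 1512}} - 154} = \frac{1}{\sqrt{\frac{-9 + 168 \cdot 1511}{1511}} - 154} = \frac{1}{\sqrt{\frac{-9 + 253848}{1511}} - 154} = \frac{1}{\sqrt{\frac{1}{1511} \cdot 253839} - 154} = \frac{1}{\sqrt{\frac{253839}{1511}} - 154} = \frac{1}{\frac{\sqrt{383550729}}{1511} - 154} = \frac{1}{-154 + \frac{\sqrt{383550729}}{1511}}$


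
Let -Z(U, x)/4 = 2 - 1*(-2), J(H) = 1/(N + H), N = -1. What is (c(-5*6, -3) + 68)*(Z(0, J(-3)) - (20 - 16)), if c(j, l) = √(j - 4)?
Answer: -1360 - 20*I*√34 ≈ -1360.0 - 116.62*I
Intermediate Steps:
J(H) = 1/(-1 + H)
c(j, l) = √(-4 + j)
Z(U, x) = -16 (Z(U, x) = -4*(2 - 1*(-2)) = -4*(2 + 2) = -4*4 = -16)
(c(-5*6, -3) + 68)*(Z(0, J(-3)) - (20 - 16)) = (√(-4 - 5*6) + 68)*(-16 - (20 - 16)) = (√(-4 - 30) + 68)*(-16 - 1*4) = (√(-34) + 68)*(-16 - 4) = (I*√34 + 68)*(-20) = (68 + I*√34)*(-20) = -1360 - 20*I*√34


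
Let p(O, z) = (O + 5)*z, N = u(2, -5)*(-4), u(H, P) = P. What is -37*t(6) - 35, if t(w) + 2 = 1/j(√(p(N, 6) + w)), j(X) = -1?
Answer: 76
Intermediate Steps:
N = 20 (N = -5*(-4) = 20)
p(O, z) = z*(5 + O) (p(O, z) = (5 + O)*z = z*(5 + O))
t(w) = -3 (t(w) = -2 + 1/(-1) = -2 - 1 = -3)
-37*t(6) - 35 = -37*(-3) - 35 = 111 - 35 = 76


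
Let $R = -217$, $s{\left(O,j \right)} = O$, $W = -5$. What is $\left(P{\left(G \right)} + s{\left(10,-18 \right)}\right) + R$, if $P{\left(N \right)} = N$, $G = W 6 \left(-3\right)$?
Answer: $-117$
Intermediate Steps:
$G = 90$ ($G = \left(-5\right) 6 \left(-3\right) = \left(-30\right) \left(-3\right) = 90$)
$\left(P{\left(G \right)} + s{\left(10,-18 \right)}\right) + R = \left(90 + 10\right) - 217 = 100 - 217 = -117$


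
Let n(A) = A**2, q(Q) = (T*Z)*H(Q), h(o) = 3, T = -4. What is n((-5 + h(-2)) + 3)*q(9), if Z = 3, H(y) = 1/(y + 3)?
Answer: -1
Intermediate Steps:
H(y) = 1/(3 + y)
q(Q) = -12/(3 + Q) (q(Q) = (-4*3)/(3 + Q) = -12/(3 + Q))
n((-5 + h(-2)) + 3)*q(9) = ((-5 + 3) + 3)**2*(-12/(3 + 9)) = (-2 + 3)**2*(-12/12) = 1**2*(-12*1/12) = 1*(-1) = -1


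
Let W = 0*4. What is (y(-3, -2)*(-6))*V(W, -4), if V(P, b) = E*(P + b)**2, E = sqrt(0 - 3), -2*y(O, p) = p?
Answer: -96*I*sqrt(3) ≈ -166.28*I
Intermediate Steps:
y(O, p) = -p/2
W = 0
E = I*sqrt(3) (E = sqrt(-3) = I*sqrt(3) ≈ 1.732*I)
V(P, b) = I*sqrt(3)*(P + b)**2 (V(P, b) = (I*sqrt(3))*(P + b)**2 = I*sqrt(3)*(P + b)**2)
(y(-3, -2)*(-6))*V(W, -4) = (-1/2*(-2)*(-6))*(I*sqrt(3)*(0 - 4)**2) = (1*(-6))*(I*sqrt(3)*(-4)**2) = -6*I*sqrt(3)*16 = -96*I*sqrt(3)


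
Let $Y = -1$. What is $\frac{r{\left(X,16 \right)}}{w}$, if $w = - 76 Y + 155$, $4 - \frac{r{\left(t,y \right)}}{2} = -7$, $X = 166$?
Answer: $\frac{2}{21} \approx 0.095238$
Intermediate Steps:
$r{\left(t,y \right)} = 22$ ($r{\left(t,y \right)} = 8 - -14 = 8 + 14 = 22$)
$w = 231$ ($w = \left(-76\right) \left(-1\right) + 155 = 76 + 155 = 231$)
$\frac{r{\left(X,16 \right)}}{w} = \frac{22}{231} = 22 \cdot \frac{1}{231} = \frac{2}{21}$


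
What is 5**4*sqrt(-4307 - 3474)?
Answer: 625*I*sqrt(7781) ≈ 55131.0*I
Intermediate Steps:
5**4*sqrt(-4307 - 3474) = 625*sqrt(-7781) = 625*(I*sqrt(7781)) = 625*I*sqrt(7781)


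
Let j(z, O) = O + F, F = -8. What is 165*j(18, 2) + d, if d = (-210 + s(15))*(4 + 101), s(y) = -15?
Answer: -24615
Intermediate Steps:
j(z, O) = -8 + O (j(z, O) = O - 8 = -8 + O)
d = -23625 (d = (-210 - 15)*(4 + 101) = -225*105 = -23625)
165*j(18, 2) + d = 165*(-8 + 2) - 23625 = 165*(-6) - 23625 = -990 - 23625 = -24615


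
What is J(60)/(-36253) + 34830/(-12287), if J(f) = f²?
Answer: -1306925190/445440611 ≈ -2.9340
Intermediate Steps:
J(60)/(-36253) + 34830/(-12287) = 60²/(-36253) + 34830/(-12287) = 3600*(-1/36253) + 34830*(-1/12287) = -3600/36253 - 34830/12287 = -1306925190/445440611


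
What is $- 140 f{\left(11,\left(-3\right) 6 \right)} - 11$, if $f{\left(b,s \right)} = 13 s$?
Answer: $32749$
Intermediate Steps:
$- 140 f{\left(11,\left(-3\right) 6 \right)} - 11 = - 140 \cdot 13 \left(\left(-3\right) 6\right) - 11 = - 140 \cdot 13 \left(-18\right) - 11 = \left(-140\right) \left(-234\right) - 11 = 32760 - 11 = 32749$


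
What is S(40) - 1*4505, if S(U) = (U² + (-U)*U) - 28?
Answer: -4533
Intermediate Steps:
S(U) = -28 (S(U) = (U² - U²) - 28 = 0 - 28 = -28)
S(40) - 1*4505 = -28 - 1*4505 = -28 - 4505 = -4533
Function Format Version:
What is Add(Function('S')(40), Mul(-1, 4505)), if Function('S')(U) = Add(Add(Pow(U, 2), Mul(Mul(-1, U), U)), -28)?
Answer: -4533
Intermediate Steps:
Function('S')(U) = -28 (Function('S')(U) = Add(Add(Pow(U, 2), Mul(-1, Pow(U, 2))), -28) = Add(0, -28) = -28)
Add(Function('S')(40), Mul(-1, 4505)) = Add(-28, Mul(-1, 4505)) = Add(-28, -4505) = -4533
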